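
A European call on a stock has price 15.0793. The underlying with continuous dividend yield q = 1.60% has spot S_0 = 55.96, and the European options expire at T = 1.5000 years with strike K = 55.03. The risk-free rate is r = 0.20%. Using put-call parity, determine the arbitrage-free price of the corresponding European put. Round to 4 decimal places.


Put-call parity: C - P = S_0 * exp(-qT) - K * exp(-rT).
S_0 * exp(-qT) = 55.9600 * 0.97628571 = 54.63294832
K * exp(-rT) = 55.0300 * 0.99700450 = 54.86515739
P = C - S*exp(-qT) + K*exp(-rT)
P = 15.0793 - 54.63294832 + 54.86515739 = 15.3115

Answer: Put price = 15.3115


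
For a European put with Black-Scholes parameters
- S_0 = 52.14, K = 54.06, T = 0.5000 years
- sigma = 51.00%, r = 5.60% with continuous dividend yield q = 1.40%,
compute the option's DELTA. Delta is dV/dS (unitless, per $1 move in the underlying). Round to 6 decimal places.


Answer: Delta = -0.441910

Derivation:
d1 = 0.1382681249; d2 = -0.2223563335
phi(d1) = 0.3951469451; exp(-qT) = 0.9930244429; exp(-rT) = 0.9723883668
N(-d1) = 0.4450142581
Delta = -exp(-qT) * N(-d1) = -0.9930244429 * 0.4450142581 = -0.441910


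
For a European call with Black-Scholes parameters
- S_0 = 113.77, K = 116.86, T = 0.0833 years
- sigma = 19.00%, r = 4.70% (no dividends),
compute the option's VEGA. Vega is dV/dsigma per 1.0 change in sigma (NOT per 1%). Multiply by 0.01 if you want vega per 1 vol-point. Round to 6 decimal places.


Answer: Vega = 12.141021

Derivation:
d1 = -0.3898642657; d2 = -0.4447015705
phi(d1) = 0.3697472533; exp(-qT) = 1.0000000000; exp(-rT) = 0.9960925540
Vega = S * exp(-qT) * phi(d1) * sqrt(T) = 113.7700 * 1.0000000000 * 0.3697472533 * 0.2886173938 = 12.141021


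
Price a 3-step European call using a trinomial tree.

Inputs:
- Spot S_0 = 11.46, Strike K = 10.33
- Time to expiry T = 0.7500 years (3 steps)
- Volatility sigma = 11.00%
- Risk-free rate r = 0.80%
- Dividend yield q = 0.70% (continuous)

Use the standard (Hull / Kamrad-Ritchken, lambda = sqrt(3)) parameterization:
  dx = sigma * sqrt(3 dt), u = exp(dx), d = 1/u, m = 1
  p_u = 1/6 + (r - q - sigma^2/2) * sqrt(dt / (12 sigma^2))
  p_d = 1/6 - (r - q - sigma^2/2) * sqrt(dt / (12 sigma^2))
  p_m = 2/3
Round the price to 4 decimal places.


dt = T/N = 0.250000; dx = sigma*sqrt(3*dt) = 0.095263
u = exp(dx) = 1.099948; d = 1/u = 0.909134
p_u = 0.160040, p_m = 0.666667, p_d = 0.173293
Discount per step: exp(-r*dt) = 0.998002
Stock lattice S(k, j) with j the centered position index:
  k=0: S(0,+0) = 11.4600
  k=1: S(1,-1) = 10.4187; S(1,+0) = 11.4600; S(1,+1) = 12.6054
  k=2: S(2,-2) = 9.4720; S(2,-1) = 10.4187; S(2,+0) = 11.4600; S(2,+1) = 12.6054; S(2,+2) = 13.8653
  k=3: S(3,-3) = 8.6113; S(3,-2) = 9.4720; S(3,-1) = 10.4187; S(3,+0) = 11.4600; S(3,+1) = 12.6054; S(3,+2) = 13.8653; S(3,+3) = 15.2511
Terminal payoffs V(N, j) = max(S_T - K, 0):
  V(3,-3) = 0.000000; V(3,-2) = 0.000000; V(3,-1) = 0.088675; V(3,+0) = 1.130000; V(3,+1) = 2.275403; V(3,+2) = 3.535286; V(3,+3) = 4.921092
Backward induction: V(k, j) = exp(-r*dt) * [p_u * V(k+1, j+1) + p_m * V(k+1, j) + p_d * V(k+1, j-1)]
  V(2,-2) = exp(-r*dt) * [p_u*0.088675 + p_m*0.000000 + p_d*0.000000] = 0.014163
  V(2,-1) = exp(-r*dt) * [p_u*1.130000 + p_m*0.088675 + p_d*0.000000] = 0.239483
  V(2,+0) = exp(-r*dt) * [p_u*2.275403 + p_m*1.130000 + p_d*0.088675] = 1.130593
  V(2,+1) = exp(-r*dt) * [p_u*3.535286 + p_m*2.275403 + p_d*1.130000] = 2.273992
  V(2,+2) = exp(-r*dt) * [p_u*4.921092 + p_m*3.535286 + p_d*2.275403] = 3.531671
  V(1,-1) = exp(-r*dt) * [p_u*1.130593 + p_m*0.239483 + p_d*0.014163] = 0.342365
  V(1,+0) = exp(-r*dt) * [p_u*2.273992 + p_m*1.130593 + p_d*0.239483] = 1.156844
  V(1,+1) = exp(-r*dt) * [p_u*3.531671 + p_m*2.273992 + p_d*1.130593] = 2.272578
  V(0,+0) = exp(-r*dt) * [p_u*2.272578 + p_m*1.156844 + p_d*0.342365] = 1.191876

Answer: Price = V(0,0) = 1.1919


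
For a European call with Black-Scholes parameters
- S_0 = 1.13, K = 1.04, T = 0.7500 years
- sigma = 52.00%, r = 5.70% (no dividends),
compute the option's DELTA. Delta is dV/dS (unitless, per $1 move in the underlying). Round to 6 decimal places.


d1 = 0.5043974429; d2 = 0.0540642330
phi(d1) = 0.3512886870; exp(-qT) = 1.0000000000; exp(-rT) = 0.9581508979
N(d1) = 0.6930089427
Delta = exp(-qT) * N(d1) = 1.0000000000 * 0.6930089427 = 0.693009

Answer: Delta = 0.693009


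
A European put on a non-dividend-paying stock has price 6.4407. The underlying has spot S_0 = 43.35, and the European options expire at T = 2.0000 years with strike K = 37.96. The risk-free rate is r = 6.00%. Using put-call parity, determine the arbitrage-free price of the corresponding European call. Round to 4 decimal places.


Answer: Call price = 16.1232

Derivation:
Put-call parity: C - P = S_0 * exp(-qT) - K * exp(-rT).
S_0 * exp(-qT) = 43.3500 * 1.00000000 = 43.35000000
K * exp(-rT) = 37.9600 * 0.88692044 = 33.66749978
C = P + S*exp(-qT) - K*exp(-rT)
C = 6.4407 + 43.35000000 - 33.66749978 = 16.1232


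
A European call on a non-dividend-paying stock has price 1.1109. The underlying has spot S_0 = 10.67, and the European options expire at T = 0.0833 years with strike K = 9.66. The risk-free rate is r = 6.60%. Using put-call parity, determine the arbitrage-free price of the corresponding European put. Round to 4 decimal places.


Put-call parity: C - P = S_0 * exp(-qT) - K * exp(-rT).
S_0 * exp(-qT) = 10.6700 * 1.00000000 = 10.67000000
K * exp(-rT) = 9.6600 * 0.99451729 = 9.60703698
P = C - S*exp(-qT) + K*exp(-rT)
P = 1.1109 - 10.67000000 + 9.60703698 = 0.0479

Answer: Put price = 0.0479


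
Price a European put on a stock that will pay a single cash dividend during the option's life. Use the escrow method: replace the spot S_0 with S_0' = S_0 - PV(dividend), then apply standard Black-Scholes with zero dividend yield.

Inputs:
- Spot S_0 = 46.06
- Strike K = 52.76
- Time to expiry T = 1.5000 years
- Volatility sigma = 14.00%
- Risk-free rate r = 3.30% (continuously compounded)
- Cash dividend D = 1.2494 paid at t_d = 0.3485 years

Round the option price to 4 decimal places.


PV(D) = D * exp(-r * t_d) = 1.2494 * 0.98856538 = 1.23511358
S_0' = S_0 - PV(D) = 46.0600 - 1.23511358 = 44.82488642
d1 = (ln(S_0'/K) + (r + sigma^2/2)*T) / (sigma*sqrt(T)) = -0.57615406
d2 = d1 - sigma*sqrt(T) = -0.74761834
exp(-rT) = 0.95170516
N(-d1) = 0.71774447; N(-d2) = 0.77265480
P = K * exp(-rT) * N(-d2) - S_0' * N(-d1) = 52.7600 * 0.95170516 * 0.77265480 - 44.82488642 * 0.71774447 = 6.6237

Answer: Price = 6.6237


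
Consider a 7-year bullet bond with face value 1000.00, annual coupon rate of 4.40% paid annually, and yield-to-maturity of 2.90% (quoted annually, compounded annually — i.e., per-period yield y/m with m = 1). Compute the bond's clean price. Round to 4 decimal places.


Answer: Price = 1093.8075

Derivation:
Coupon per period c = face * coupon_rate / m = 44.000000
Periods per year m = 1; per-period yield y/m = 0.029000
Number of cashflows N = 7
Cashflows (t years, CF_t, discount factor 1/(1+y/m)^(m*t), PV):
  t = 1.0000: CF_t = 44.000000, DF = 0.971817, PV = 42.759961
  t = 2.0000: CF_t = 44.000000, DF = 0.944429, PV = 41.554870
  t = 3.0000: CF_t = 44.000000, DF = 0.917812, PV = 40.383741
  t = 4.0000: CF_t = 44.000000, DF = 0.891946, PV = 39.245618
  t = 5.0000: CF_t = 44.000000, DF = 0.866808, PV = 38.139571
  t = 6.0000: CF_t = 44.000000, DF = 0.842379, PV = 37.064695
  t = 7.0000: CF_t = 1044.000000, DF = 0.818639, PV = 854.659010
Price P = sum_t PV_t = 1093.807466


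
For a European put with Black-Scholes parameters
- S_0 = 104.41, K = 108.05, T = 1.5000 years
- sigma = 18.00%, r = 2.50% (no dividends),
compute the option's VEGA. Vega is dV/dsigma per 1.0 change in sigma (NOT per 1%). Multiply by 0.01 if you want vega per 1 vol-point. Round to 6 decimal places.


Answer: Vega = 50.618715

Derivation:
d1 = 0.1248848456; d2 = -0.0955692313
phi(d1) = 0.3958433822; exp(-qT) = 1.0000000000; exp(-rT) = 0.9631944177
Vega = S * exp(-qT) * phi(d1) * sqrt(T) = 104.4100 * 1.0000000000 * 0.3958433822 * 1.2247448714 = 50.618715


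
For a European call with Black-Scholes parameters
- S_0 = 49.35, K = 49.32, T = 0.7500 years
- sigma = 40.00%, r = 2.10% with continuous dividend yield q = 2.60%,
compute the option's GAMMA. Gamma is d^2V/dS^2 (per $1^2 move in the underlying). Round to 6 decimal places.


Answer: Gamma = 0.022579

Derivation:
d1 = 0.1641351609; d2 = -0.1822750007
phi(d1) = 0.3936044891; exp(-qT) = 0.9806888952; exp(-rT) = 0.9843733826
Gamma = exp(-qT) * phi(d1) / (S * sigma * sqrt(T)) = 0.9806888952 * 0.3936044891 / (49.3500 * 0.4000 * 0.8660254038) = 0.022579


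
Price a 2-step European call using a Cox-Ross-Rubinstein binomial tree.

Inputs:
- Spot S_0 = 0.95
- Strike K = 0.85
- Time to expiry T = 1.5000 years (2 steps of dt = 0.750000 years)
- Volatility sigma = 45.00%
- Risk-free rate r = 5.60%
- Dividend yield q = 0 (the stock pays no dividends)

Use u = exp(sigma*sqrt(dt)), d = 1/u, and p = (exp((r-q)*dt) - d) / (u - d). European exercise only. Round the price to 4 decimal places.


dt = T/N = 0.750000
u = exp(sigma*sqrt(dt)) = 1.476555; d = 1/u = 0.677252
p = (exp((r-q)*dt) - d) / (u - d) = 0.457452
Discount per step: exp(-r*dt) = 0.958870
Stock lattice S(k, i) with i counting down-moves:
  k=0: S(0,0) = 0.9500
  k=1: S(1,0) = 1.4027; S(1,1) = 0.6434
  k=2: S(2,0) = 2.0712; S(2,1) = 0.9500; S(2,2) = 0.4357
Terminal payoffs V(N, i) = max(S_T - K, 0):
  V(2,0) = 1.221203; V(2,1) = 0.100000; V(2,2) = 0.000000
Backward induction: V(k, i) = exp(-r*dt) * [p * V(k+1, i) + (1-p) * V(k+1, i+1)].
  V(1,0) = exp(-r*dt) * [p*1.221203 + (1-p)*0.100000] = 0.587688
  V(1,1) = exp(-r*dt) * [p*0.100000 + (1-p)*0.000000] = 0.043864
  V(0,0) = exp(-r*dt) * [p*0.587688 + (1-p)*0.043864] = 0.280601

Answer: Price = V(0,0) = 0.2806


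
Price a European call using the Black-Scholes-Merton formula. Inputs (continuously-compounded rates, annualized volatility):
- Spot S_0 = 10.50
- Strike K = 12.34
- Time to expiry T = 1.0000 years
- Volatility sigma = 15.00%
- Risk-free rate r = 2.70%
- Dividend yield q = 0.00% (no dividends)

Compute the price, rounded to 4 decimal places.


d1 = (ln(S/K) + (r - q + 0.5*sigma^2) * T) / (sigma * sqrt(T)) = -0.82147174
d2 = d1 - sigma * sqrt(T) = -0.97147174
exp(-rT) = 0.97336124; exp(-qT) = 1.00000000
C = S_0 * exp(-qT) * N(d1) - K * exp(-rT) * N(d2)
N(d1) = 0.20568881; N(d2) = 0.16565671
C = 10.5000 * 1.00000000 * 0.20568881 - 12.3400 * 0.97336124 * 0.16565671 = 0.1700

Answer: Price = 0.1700


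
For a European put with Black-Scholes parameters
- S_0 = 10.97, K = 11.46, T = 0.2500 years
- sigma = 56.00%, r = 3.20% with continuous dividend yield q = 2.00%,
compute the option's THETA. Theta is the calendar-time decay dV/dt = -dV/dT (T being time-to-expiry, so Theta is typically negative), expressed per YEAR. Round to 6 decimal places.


d1 = -0.0053515607; d2 = -0.2853515607
phi(d1) = 0.3989365677; exp(-qT) = 0.9950124792; exp(-rT) = 0.9920319148
Theta = -S*exp(-qT)*phi(d1)*sigma/(2*sqrt(T)) + r*K*exp(-rT)*N(-d2) - q*S*exp(-qT)*N(-d1)
N(-d1) = 0.5021349536; N(-d2) = 0.6123125928; sqrt(T) = 0.5000000000
Term 1 = -10.9700 * 0.9950124792 * 0.3989365677 * 0.5600 / (2 * 0.5000000000) = -2.4385239704
Term 2 = 0.0320 * 11.4600 * 0.9920319148 * 0.6123125928 = 0.2227580622
Term 3 = -0.0200 * 10.9700 * 0.9950124792 * 0.5021349536 = -0.1096189416
Theta = -2.4385239704 + (0.2227580622) + (-0.1096189416) = -2.325385

Answer: Theta = -2.325385


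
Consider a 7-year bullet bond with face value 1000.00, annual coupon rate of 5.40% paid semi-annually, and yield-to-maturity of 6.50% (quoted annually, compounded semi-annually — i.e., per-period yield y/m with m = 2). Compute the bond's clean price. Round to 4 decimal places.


Answer: Price = 938.9172

Derivation:
Coupon per period c = face * coupon_rate / m = 27.000000
Periods per year m = 2; per-period yield y/m = 0.032500
Number of cashflows N = 14
Cashflows (t years, CF_t, discount factor 1/(1+y/m)^(m*t), PV):
  t = 0.5000: CF_t = 27.000000, DF = 0.968523, PV = 26.150121
  t = 1.0000: CF_t = 27.000000, DF = 0.938037, PV = 25.326994
  t = 1.5000: CF_t = 27.000000, DF = 0.908510, PV = 24.529776
  t = 2.0000: CF_t = 27.000000, DF = 0.879913, PV = 23.757652
  t = 2.5000: CF_t = 27.000000, DF = 0.852216, PV = 23.009833
  t = 3.0000: CF_t = 27.000000, DF = 0.825391, PV = 22.285552
  t = 3.5000: CF_t = 27.000000, DF = 0.799410, PV = 21.584070
  t = 4.0000: CF_t = 27.000000, DF = 0.774247, PV = 20.904668
  t = 4.5000: CF_t = 27.000000, DF = 0.749876, PV = 20.246652
  t = 5.0000: CF_t = 27.000000, DF = 0.726272, PV = 19.609348
  t = 5.5000: CF_t = 27.000000, DF = 0.703411, PV = 18.992105
  t = 6.0000: CF_t = 27.000000, DF = 0.681270, PV = 18.394290
  t = 6.5000: CF_t = 27.000000, DF = 0.659826, PV = 17.815293
  t = 7.0000: CF_t = 1027.000000, DF = 0.639056, PV = 656.310873
Price P = sum_t PV_t = 938.917229


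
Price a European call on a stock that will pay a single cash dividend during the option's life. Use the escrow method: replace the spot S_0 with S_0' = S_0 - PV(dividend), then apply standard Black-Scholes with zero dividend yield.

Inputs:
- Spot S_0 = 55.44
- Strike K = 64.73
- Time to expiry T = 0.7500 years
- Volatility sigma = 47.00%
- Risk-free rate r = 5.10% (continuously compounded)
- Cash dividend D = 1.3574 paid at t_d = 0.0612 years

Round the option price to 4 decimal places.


PV(D) = D * exp(-r * t_d) = 1.3574 * 0.99688367 = 1.35316989
S_0' = S_0 - PV(D) = 55.4400 - 1.35316989 = 54.08683011
d1 = (ln(S_0'/K) + (r + sigma^2/2)*T) / (sigma*sqrt(T)) = -0.14383774
d2 = d1 - sigma*sqrt(T) = -0.55086967
exp(-rT) = 0.96247229
N(d1) = 0.44281430; N(d2) = 0.29086151
C = S_0' * N(d1) - K * exp(-rT) * N(d2) = 54.08683011 * 0.44281430 - 64.7300 * 0.96247229 * 0.29086151 = 5.8295

Answer: Price = 5.8295


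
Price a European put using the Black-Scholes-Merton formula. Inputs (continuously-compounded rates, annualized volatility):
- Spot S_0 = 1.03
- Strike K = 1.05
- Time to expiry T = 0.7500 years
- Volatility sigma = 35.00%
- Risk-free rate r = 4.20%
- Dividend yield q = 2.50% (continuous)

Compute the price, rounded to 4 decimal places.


Answer: Price = 0.1255

Derivation:
d1 = (ln(S/K) + (r - q + 0.5*sigma^2) * T) / (sigma * sqrt(T)) = 0.13017150
d2 = d1 - sigma * sqrt(T) = -0.17293739
exp(-rT) = 0.96899096; exp(-qT) = 0.98142469
P = K * exp(-rT) * N(-d2) - S_0 * exp(-qT) * N(-d1)
N(-d1) = 0.44821537; N(-d2) = 0.56864968
P = 1.0500 * 0.96899096 * 0.56864968 - 1.0300 * 0.98142469 * 0.44821537 = 0.1255


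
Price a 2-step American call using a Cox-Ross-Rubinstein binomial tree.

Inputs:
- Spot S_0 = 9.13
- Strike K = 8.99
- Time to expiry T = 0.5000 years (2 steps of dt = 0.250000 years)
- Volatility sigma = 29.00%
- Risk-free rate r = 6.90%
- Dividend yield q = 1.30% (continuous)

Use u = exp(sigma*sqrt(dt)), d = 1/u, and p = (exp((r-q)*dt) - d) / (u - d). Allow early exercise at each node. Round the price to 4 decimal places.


dt = T/N = 0.250000
u = exp(sigma*sqrt(dt)) = 1.156040; d = 1/u = 0.865022
p = (exp((r-q)*dt) - d) / (u - d) = 0.512259
Discount per step: exp(-r*dt) = 0.982898
Stock lattice S(k, i) with i counting down-moves:
  k=0: S(0,0) = 9.1300
  k=1: S(1,0) = 10.5546; S(1,1) = 7.8977
  k=2: S(2,0) = 12.2016; S(2,1) = 9.1300; S(2,2) = 6.8316
Terminal payoffs V(N, i) = max(S_T - K, 0):
  V(2,0) = 3.211583; V(2,1) = 0.140000; V(2,2) = 0.000000
Backward induction: V(k, i) = exp(-r*dt) * [p * V(k+1, i) + (1-p) * V(k+1, i+1)]; then take max(V_cont, immediate exercise) for American.
  V(1,0) = exp(-r*dt) * [p*3.211583 + (1-p)*0.140000] = 1.684142; exercise = 1.564641; V(1,0) = max -> 1.684142
  V(1,1) = exp(-r*dt) * [p*0.140000 + (1-p)*0.000000] = 0.070490; exercise = 0.000000; V(1,1) = max -> 0.070490
  V(0,0) = exp(-r*dt) * [p*1.684142 + (1-p)*0.070490] = 0.881755; exercise = 0.140000; V(0,0) = max -> 0.881755

Answer: Price = V(0,0) = 0.8818


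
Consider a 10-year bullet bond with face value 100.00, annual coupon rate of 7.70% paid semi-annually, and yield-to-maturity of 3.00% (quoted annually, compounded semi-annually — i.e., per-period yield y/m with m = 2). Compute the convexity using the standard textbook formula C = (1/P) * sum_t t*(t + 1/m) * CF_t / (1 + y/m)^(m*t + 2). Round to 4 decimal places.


Coupon per period c = face * coupon_rate / m = 3.850000
Periods per year m = 2; per-period yield y/m = 0.015000
Number of cashflows N = 20
Cashflows (t years, CF_t, discount factor 1/(1+y/m)^(m*t), PV):
  t = 0.5000: CF_t = 3.850000, DF = 0.985222, PV = 3.793103
  t = 1.0000: CF_t = 3.850000, DF = 0.970662, PV = 3.737048
  t = 1.5000: CF_t = 3.850000, DF = 0.956317, PV = 3.681820
  t = 2.0000: CF_t = 3.850000, DF = 0.942184, PV = 3.627409
  t = 2.5000: CF_t = 3.850000, DF = 0.928260, PV = 3.573802
  t = 3.0000: CF_t = 3.850000, DF = 0.914542, PV = 3.520987
  t = 3.5000: CF_t = 3.850000, DF = 0.901027, PV = 3.468953
  t = 4.0000: CF_t = 3.850000, DF = 0.887711, PV = 3.417688
  t = 4.5000: CF_t = 3.850000, DF = 0.874592, PV = 3.367180
  t = 5.0000: CF_t = 3.850000, DF = 0.861667, PV = 3.317419
  t = 5.5000: CF_t = 3.850000, DF = 0.848933, PV = 3.268393
  t = 6.0000: CF_t = 3.850000, DF = 0.836387, PV = 3.220092
  t = 6.5000: CF_t = 3.850000, DF = 0.824027, PV = 3.172504
  t = 7.0000: CF_t = 3.850000, DF = 0.811849, PV = 3.125620
  t = 7.5000: CF_t = 3.850000, DF = 0.799852, PV = 3.079428
  t = 8.0000: CF_t = 3.850000, DF = 0.788031, PV = 3.033920
  t = 8.5000: CF_t = 3.850000, DF = 0.776385, PV = 2.989083
  t = 9.0000: CF_t = 3.850000, DF = 0.764912, PV = 2.944910
  t = 9.5000: CF_t = 3.850000, DF = 0.753607, PV = 2.901389
  t = 10.0000: CF_t = 103.850000, DF = 0.742470, PV = 77.105553
Price P = sum_t PV_t = 140.346301
Convexity numerator sum_t t*(t + 1/m) * CF_t / (1+y/m)^(m*t + 2):
  t = 0.5000: term = 1.840910
  t = 1.0000: term = 5.441114
  t = 1.5000: term = 10.721407
  t = 2.0000: term = 17.604937
  t = 2.5000: term = 26.017149
  t = 3.0000: term = 35.885722
  t = 3.5000: term = 47.140522
  t = 4.0000: term = 59.713539
  t = 4.5000: term = 73.538841
  t = 5.0000: term = 88.552518
  t = 5.5000: term = 104.692632
  t = 6.0000: term = 121.899169
  t = 6.5000: term = 140.113987
  t = 7.0000: term = 159.280774
  t = 7.5000: term = 179.344995
  t = 8.0000: term = 200.253853
  t = 8.5000: term = 221.956241
  t = 9.0000: term = 244.402700
  t = 9.5000: term = 267.545375
  t = 10.0000: term = 7858.558138
Convexity = (1/P) * sum = 9864.504525 / 140.346301 = 70.286886

Answer: Convexity = 70.2869


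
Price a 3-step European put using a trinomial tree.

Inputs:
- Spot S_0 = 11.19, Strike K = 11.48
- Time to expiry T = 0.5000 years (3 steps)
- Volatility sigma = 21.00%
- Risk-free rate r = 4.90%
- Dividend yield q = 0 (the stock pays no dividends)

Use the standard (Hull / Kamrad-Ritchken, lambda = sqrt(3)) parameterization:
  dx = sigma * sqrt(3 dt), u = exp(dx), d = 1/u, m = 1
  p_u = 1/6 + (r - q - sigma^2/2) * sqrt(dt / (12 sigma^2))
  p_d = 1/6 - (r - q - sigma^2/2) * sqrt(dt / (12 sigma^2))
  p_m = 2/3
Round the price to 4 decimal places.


dt = T/N = 0.166667; dx = sigma*sqrt(3*dt) = 0.148492
u = exp(dx) = 1.160084; d = 1/u = 0.862007
p_u = 0.181791, p_m = 0.666667, p_d = 0.151542
Discount per step: exp(-r*dt) = 0.991867
Stock lattice S(k, j) with j the centered position index:
  k=0: S(0,+0) = 11.1900
  k=1: S(1,-1) = 9.6459; S(1,+0) = 11.1900; S(1,+1) = 12.9813
  k=2: S(2,-2) = 8.3148; S(2,-1) = 9.6459; S(2,+0) = 11.1900; S(2,+1) = 12.9813; S(2,+2) = 15.0594
  k=3: S(3,-3) = 7.1674; S(3,-2) = 8.3148; S(3,-1) = 9.6459; S(3,+0) = 11.1900; S(3,+1) = 12.9813; S(3,+2) = 15.0594; S(3,+3) = 17.4702
Terminal payoffs V(N, j) = max(K - S_T, 0):
  V(3,-3) = 4.312598; V(3,-2) = 3.165212; V(3,-1) = 1.834147; V(3,+0) = 0.290000; V(3,+1) = 0.000000; V(3,+2) = 0.000000; V(3,+3) = 0.000000
Backward induction: V(k, j) = exp(-r*dt) * [p_u * V(k+1, j+1) + p_m * V(k+1, j) + p_d * V(k+1, j-1)]
  V(2,-2) = exp(-r*dt) * [p_u*1.834147 + p_m*3.165212 + p_d*4.312598] = 3.071924
  V(2,-1) = exp(-r*dt) * [p_u*0.290000 + p_m*1.834147 + p_d*3.165212] = 1.740872
  V(2,+0) = exp(-r*dt) * [p_u*0.000000 + p_m*0.290000 + p_d*1.834147] = 0.467451
  V(2,+1) = exp(-r*dt) * [p_u*0.000000 + p_m*0.000000 + p_d*0.290000] = 0.043590
  V(2,+2) = exp(-r*dt) * [p_u*0.000000 + p_m*0.000000 + p_d*0.000000] = 0.000000
  V(1,-1) = exp(-r*dt) * [p_u*0.467451 + p_m*1.740872 + p_d*3.071924] = 1.697170
  V(1,+0) = exp(-r*dt) * [p_u*0.043590 + p_m*0.467451 + p_d*1.740872] = 0.578630
  V(1,+1) = exp(-r*dt) * [p_u*0.000000 + p_m*0.043590 + p_d*0.467451] = 0.099086
  V(0,+0) = exp(-r*dt) * [p_u*0.099086 + p_m*0.578630 + p_d*1.697170] = 0.655583

Answer: Price = V(0,0) = 0.6556


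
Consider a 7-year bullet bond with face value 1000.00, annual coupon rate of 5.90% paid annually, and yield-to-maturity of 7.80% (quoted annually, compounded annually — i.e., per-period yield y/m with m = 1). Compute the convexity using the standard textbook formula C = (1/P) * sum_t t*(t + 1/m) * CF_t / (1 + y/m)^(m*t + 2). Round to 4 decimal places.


Answer: Convexity = 37.9448

Derivation:
Coupon per period c = face * coupon_rate / m = 59.000000
Periods per year m = 1; per-period yield y/m = 0.078000
Number of cashflows N = 7
Cashflows (t years, CF_t, discount factor 1/(1+y/m)^(m*t), PV):
  t = 1.0000: CF_t = 59.000000, DF = 0.927644, PV = 54.730983
  t = 2.0000: CF_t = 59.000000, DF = 0.860523, PV = 50.770856
  t = 3.0000: CF_t = 59.000000, DF = 0.798259, PV = 47.097269
  t = 4.0000: CF_t = 59.000000, DF = 0.740500, PV = 43.689489
  t = 5.0000: CF_t = 59.000000, DF = 0.686920, PV = 40.528283
  t = 6.0000: CF_t = 59.000000, DF = 0.637217, PV = 37.595810
  t = 7.0000: CF_t = 1059.000000, DF = 0.591111, PV = 625.986020
Price P = sum_t PV_t = 900.398712
Convexity numerator sum_t t*(t + 1/m) * CF_t / (1+y/m)^(m*t + 2):
  t = 1.0000: term = 94.194539
  t = 2.0000: term = 262.136936
  t = 3.0000: term = 486.339399
  t = 4.0000: term = 751.916201
  t = 5.0000: term = 1046.265585
  t = 6.0000: term = 1358.786475
  t = 7.0000: term = 30165.820290
Convexity = (1/P) * sum = 34165.459425 / 900.398712 = 37.944812


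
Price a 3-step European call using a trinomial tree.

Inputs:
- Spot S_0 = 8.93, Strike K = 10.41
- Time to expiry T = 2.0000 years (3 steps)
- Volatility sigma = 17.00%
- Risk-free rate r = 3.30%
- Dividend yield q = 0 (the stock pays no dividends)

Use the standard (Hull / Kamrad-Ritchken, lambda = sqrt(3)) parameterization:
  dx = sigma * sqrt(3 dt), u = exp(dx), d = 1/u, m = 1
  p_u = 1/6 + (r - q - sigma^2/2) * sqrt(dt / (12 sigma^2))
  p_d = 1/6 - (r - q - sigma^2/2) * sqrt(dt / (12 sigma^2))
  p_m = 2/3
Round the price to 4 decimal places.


Answer: Price = V(0,0) = 0.5738

Derivation:
dt = T/N = 0.666667; dx = sigma*sqrt(3*dt) = 0.240416
u = exp(dx) = 1.271778; d = 1/u = 0.786300
p_u = 0.192386, p_m = 0.666667, p_d = 0.140947
Discount per step: exp(-r*dt) = 0.978240
Stock lattice S(k, j) with j the centered position index:
  k=0: S(0,+0) = 8.9300
  k=1: S(1,-1) = 7.0217; S(1,+0) = 8.9300; S(1,+1) = 11.3570
  k=2: S(2,-2) = 5.5211; S(2,-1) = 7.0217; S(2,+0) = 8.9300; S(2,+1) = 11.3570; S(2,+2) = 14.4436
  k=3: S(3,-3) = 4.3413; S(3,-2) = 5.5211; S(3,-1) = 7.0217; S(3,+0) = 8.9300; S(3,+1) = 11.3570; S(3,+2) = 14.4436; S(3,+3) = 18.3690
Terminal payoffs V(N, j) = max(S_T - K, 0):
  V(3,-3) = 0.000000; V(3,-2) = 0.000000; V(3,-1) = 0.000000; V(3,+0) = 0.000000; V(3,+1) = 0.946982; V(3,+2) = 4.033565; V(3,+3) = 7.959016
Backward induction: V(k, j) = exp(-r*dt) * [p_u * V(k+1, j+1) + p_m * V(k+1, j) + p_d * V(k+1, j-1)]
  V(2,-2) = exp(-r*dt) * [p_u*0.000000 + p_m*0.000000 + p_d*0.000000] = 0.000000
  V(2,-1) = exp(-r*dt) * [p_u*0.000000 + p_m*0.000000 + p_d*0.000000] = 0.000000
  V(2,+0) = exp(-r*dt) * [p_u*0.946982 + p_m*0.000000 + p_d*0.000000] = 0.178222
  V(2,+1) = exp(-r*dt) * [p_u*4.033565 + p_m*0.946982 + p_d*0.000000] = 1.376700
  V(2,+2) = exp(-r*dt) * [p_u*7.959016 + p_m*4.033565 + p_d*0.946982] = 4.258985
  V(1,-1) = exp(-r*dt) * [p_u*0.178222 + p_m*0.000000 + p_d*0.000000] = 0.033541
  V(1,+0) = exp(-r*dt) * [p_u*1.376700 + p_m*0.178222 + p_d*0.000000] = 0.375323
  V(1,+1) = exp(-r*dt) * [p_u*4.258985 + p_m*1.376700 + p_d*0.178222] = 1.723941
  V(0,+0) = exp(-r*dt) * [p_u*1.723941 + p_m*0.375323 + p_d*0.033541] = 0.573841


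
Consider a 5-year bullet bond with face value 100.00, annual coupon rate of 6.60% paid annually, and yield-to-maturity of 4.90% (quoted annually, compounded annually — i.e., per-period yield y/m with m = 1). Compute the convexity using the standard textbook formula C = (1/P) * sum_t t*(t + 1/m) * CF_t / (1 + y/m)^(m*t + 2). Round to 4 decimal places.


Answer: Convexity = 23.2214

Derivation:
Coupon per period c = face * coupon_rate / m = 6.600000
Periods per year m = 1; per-period yield y/m = 0.049000
Number of cashflows N = 5
Cashflows (t years, CF_t, discount factor 1/(1+y/m)^(m*t), PV):
  t = 1.0000: CF_t = 6.600000, DF = 0.953289, PV = 6.291706
  t = 2.0000: CF_t = 6.600000, DF = 0.908760, PV = 5.997814
  t = 3.0000: CF_t = 6.600000, DF = 0.866310, PV = 5.717649
  t = 4.0000: CF_t = 6.600000, DF = 0.825844, PV = 5.450571
  t = 5.0000: CF_t = 106.600000, DF = 0.787268, PV = 83.922761
Price P = sum_t PV_t = 107.380500
Convexity numerator sum_t t*(t + 1/m) * CF_t / (1+y/m)^(m*t + 2):
  t = 1.0000: term = 11.435297
  t = 2.0000: term = 32.703425
  t = 3.0000: term = 62.351620
  t = 4.0000: term = 99.065173
  t = 5.0000: term = 2287.968506
Convexity = (1/P) * sum = 2493.524021 / 107.380500 = 23.221386


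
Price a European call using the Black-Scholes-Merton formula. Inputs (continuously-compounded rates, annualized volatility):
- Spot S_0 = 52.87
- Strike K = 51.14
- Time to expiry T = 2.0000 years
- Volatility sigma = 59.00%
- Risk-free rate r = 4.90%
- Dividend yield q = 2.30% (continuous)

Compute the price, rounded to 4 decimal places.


d1 = (ln(S/K) + (r - q + 0.5*sigma^2) * T) / (sigma * sqrt(T)) = 0.51938683
d2 = d1 - sigma * sqrt(T) = -0.31499917
exp(-rT) = 0.90664890; exp(-qT) = 0.95504196
C = S_0 * exp(-qT) * N(d1) - K * exp(-rT) * N(d2)
N(d1) = 0.69825449; N(d2) = 0.37638114
C = 52.8700 * 0.95504196 * 0.69825449 - 51.1400 * 0.90664890 * 0.37638114 = 17.8057

Answer: Price = 17.8057


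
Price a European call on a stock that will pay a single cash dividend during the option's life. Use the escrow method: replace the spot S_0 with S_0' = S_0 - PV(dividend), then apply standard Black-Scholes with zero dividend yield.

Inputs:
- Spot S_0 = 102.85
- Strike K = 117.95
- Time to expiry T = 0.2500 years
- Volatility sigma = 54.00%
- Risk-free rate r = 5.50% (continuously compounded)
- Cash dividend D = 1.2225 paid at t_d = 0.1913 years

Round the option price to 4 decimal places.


Answer: Price = 5.7781

Derivation:
PV(D) = D * exp(-r * t_d) = 1.2225 * 0.98953366 = 1.20970490
S_0' = S_0 - PV(D) = 102.8500 - 1.20970490 = 101.64029510
d1 = (ln(S_0'/K) + (r + sigma^2/2)*T) / (sigma*sqrt(T)) = -0.36526201
d2 = d1 - sigma*sqrt(T) = -0.63526201
exp(-rT) = 0.98634410
N(d1) = 0.35745792; N(d2) = 0.26262877
C = S_0' * N(d1) - K * exp(-rT) * N(d2) = 101.64029510 * 0.35745792 - 117.9500 * 0.98634410 * 0.26262877 = 5.7781


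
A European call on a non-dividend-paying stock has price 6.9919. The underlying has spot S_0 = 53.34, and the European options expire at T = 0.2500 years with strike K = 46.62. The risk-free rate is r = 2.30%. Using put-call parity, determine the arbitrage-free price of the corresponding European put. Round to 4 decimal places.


Answer: Put price = 0.0046

Derivation:
Put-call parity: C - P = S_0 * exp(-qT) - K * exp(-rT).
S_0 * exp(-qT) = 53.3400 * 1.00000000 = 53.34000000
K * exp(-rT) = 46.6200 * 0.99426650 = 46.35270421
P = C - S*exp(-qT) + K*exp(-rT)
P = 6.9919 - 53.34000000 + 46.35270421 = 0.0046


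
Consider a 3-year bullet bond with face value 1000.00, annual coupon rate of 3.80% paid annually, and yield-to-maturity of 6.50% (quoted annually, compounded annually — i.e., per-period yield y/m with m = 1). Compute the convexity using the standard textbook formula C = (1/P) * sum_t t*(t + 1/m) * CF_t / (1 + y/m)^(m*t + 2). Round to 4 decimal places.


Answer: Convexity = 10.0502

Derivation:
Coupon per period c = face * coupon_rate / m = 38.000000
Periods per year m = 1; per-period yield y/m = 0.065000
Number of cashflows N = 3
Cashflows (t years, CF_t, discount factor 1/(1+y/m)^(m*t), PV):
  t = 1.0000: CF_t = 38.000000, DF = 0.938967, PV = 35.680751
  t = 2.0000: CF_t = 38.000000, DF = 0.881659, PV = 33.503053
  t = 3.0000: CF_t = 1038.000000, DF = 0.827849, PV = 859.307357
Price P = sum_t PV_t = 928.491161
Convexity numerator sum_t t*(t + 1/m) * CF_t / (1+y/m)^(m*t + 2):
  t = 1.0000: term = 62.916531
  t = 2.0000: term = 177.229665
  t = 3.0000: term = 9091.395700
Convexity = (1/P) * sum = 9331.541895 / 928.491161 = 10.050222


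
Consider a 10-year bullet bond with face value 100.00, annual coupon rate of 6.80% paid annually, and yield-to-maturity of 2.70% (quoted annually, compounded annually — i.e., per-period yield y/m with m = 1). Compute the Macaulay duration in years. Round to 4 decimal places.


Answer: Macaulay duration = 7.9486 years

Derivation:
Coupon per period c = face * coupon_rate / m = 6.800000
Periods per year m = 1; per-period yield y/m = 0.027000
Number of cashflows N = 10
Cashflows (t years, CF_t, discount factor 1/(1+y/m)^(m*t), PV):
  t = 1.0000: CF_t = 6.800000, DF = 0.973710, PV = 6.621227
  t = 2.0000: CF_t = 6.800000, DF = 0.948111, PV = 6.447154
  t = 3.0000: CF_t = 6.800000, DF = 0.923185, PV = 6.277657
  t = 4.0000: CF_t = 6.800000, DF = 0.898914, PV = 6.112616
  t = 5.0000: CF_t = 6.800000, DF = 0.875282, PV = 5.951915
  t = 6.0000: CF_t = 6.800000, DF = 0.852270, PV = 5.795438
  t = 7.0000: CF_t = 6.800000, DF = 0.829864, PV = 5.643075
  t = 8.0000: CF_t = 6.800000, DF = 0.808047, PV = 5.494717
  t = 9.0000: CF_t = 6.800000, DF = 0.786803, PV = 5.350260
  t = 10.0000: CF_t = 106.800000, DF = 0.766118, PV = 81.821383
Price P = sum_t PV_t = 135.515442
Macaulay numerator sum_t t * PV_t:
  t * PV_t at t = 1.0000: 6.621227
  t * PV_t at t = 2.0000: 12.894307
  t * PV_t at t = 3.0000: 18.832971
  t * PV_t at t = 4.0000: 24.450465
  t * PV_t at t = 5.0000: 29.759573
  t * PV_t at t = 6.0000: 34.772627
  t * PV_t at t = 7.0000: 39.501524
  t * PV_t at t = 8.0000: 43.957739
  t * PV_t at t = 9.0000: 48.152344
  t * PV_t at t = 10.0000: 818.213831
Macaulay duration D = (sum_t t * PV_t) / P = 1077.156609 / 135.515442 = 7.948589


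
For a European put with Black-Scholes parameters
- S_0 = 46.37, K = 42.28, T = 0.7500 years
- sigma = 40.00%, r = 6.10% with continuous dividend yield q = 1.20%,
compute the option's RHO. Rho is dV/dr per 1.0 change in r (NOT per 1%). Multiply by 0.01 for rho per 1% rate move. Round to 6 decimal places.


d1 = 0.5458515898; d2 = 0.1994414283
phi(d1) = 0.3437242602; exp(-qT) = 0.9910403788; exp(-rT) = 0.9552807525
N(-d2) = 0.4209587281
Rho = -K*T*exp(-rT)*N(-d2) = -42.2800 * 0.7500 * 0.9552807525 * 0.4209587281 = -12.751662

Answer: Rho = -12.751662


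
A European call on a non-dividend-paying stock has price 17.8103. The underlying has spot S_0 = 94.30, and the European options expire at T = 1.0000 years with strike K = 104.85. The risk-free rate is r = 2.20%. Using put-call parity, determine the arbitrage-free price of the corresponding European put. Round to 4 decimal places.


Answer: Put price = 26.0788

Derivation:
Put-call parity: C - P = S_0 * exp(-qT) - K * exp(-rT).
S_0 * exp(-qT) = 94.3000 * 1.00000000 = 94.30000000
K * exp(-rT) = 104.8500 * 0.97824024 = 102.56848865
P = C - S*exp(-qT) + K*exp(-rT)
P = 17.8103 - 94.30000000 + 102.56848865 = 26.0788


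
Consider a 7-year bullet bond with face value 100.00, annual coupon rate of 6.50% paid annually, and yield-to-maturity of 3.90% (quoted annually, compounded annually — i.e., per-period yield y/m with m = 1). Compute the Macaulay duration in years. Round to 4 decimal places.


Coupon per period c = face * coupon_rate / m = 6.500000
Periods per year m = 1; per-period yield y/m = 0.039000
Number of cashflows N = 7
Cashflows (t years, CF_t, discount factor 1/(1+y/m)^(m*t), PV):
  t = 1.0000: CF_t = 6.500000, DF = 0.962464, PV = 6.256015
  t = 2.0000: CF_t = 6.500000, DF = 0.926337, PV = 6.021189
  t = 3.0000: CF_t = 6.500000, DF = 0.891566, PV = 5.795177
  t = 4.0000: CF_t = 6.500000, DF = 0.858100, PV = 5.577649
  t = 5.0000: CF_t = 6.500000, DF = 0.825890, PV = 5.368286
  t = 6.0000: CF_t = 6.500000, DF = 0.794889, PV = 5.166781
  t = 7.0000: CF_t = 106.500000, DF = 0.765052, PV = 81.478078
Price P = sum_t PV_t = 115.663175
Macaulay numerator sum_t t * PV_t:
  t * PV_t at t = 1.0000: 6.256015
  t * PV_t at t = 2.0000: 12.042378
  t * PV_t at t = 3.0000: 17.385531
  t * PV_t at t = 4.0000: 22.310595
  t * PV_t at t = 5.0000: 26.841428
  t * PV_t at t = 6.0000: 31.000687
  t * PV_t at t = 7.0000: 570.346545
Macaulay duration D = (sum_t t * PV_t) / P = 686.183180 / 115.663175 = 5.932599

Answer: Macaulay duration = 5.9326 years


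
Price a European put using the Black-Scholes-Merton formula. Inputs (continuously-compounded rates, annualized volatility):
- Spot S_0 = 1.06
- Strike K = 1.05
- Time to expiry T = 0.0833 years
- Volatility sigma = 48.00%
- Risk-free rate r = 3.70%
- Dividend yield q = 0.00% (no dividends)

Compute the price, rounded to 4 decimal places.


Answer: Price = 0.0518

Derivation:
d1 = (ln(S/K) + (r - q + 0.5*sigma^2) * T) / (sigma * sqrt(T)) = 0.15993639
d2 = d1 - sigma * sqrt(T) = 0.02140004
exp(-rT) = 0.99692264; exp(-qT) = 1.00000000
P = K * exp(-rT) * N(-d2) - S_0 * exp(-qT) * N(-d1)
N(-d1) = 0.43646559; N(-d2) = 0.49146327
P = 1.0500 * 0.99692264 * 0.49146327 - 1.0600 * 1.00000000 * 0.43646559 = 0.0518


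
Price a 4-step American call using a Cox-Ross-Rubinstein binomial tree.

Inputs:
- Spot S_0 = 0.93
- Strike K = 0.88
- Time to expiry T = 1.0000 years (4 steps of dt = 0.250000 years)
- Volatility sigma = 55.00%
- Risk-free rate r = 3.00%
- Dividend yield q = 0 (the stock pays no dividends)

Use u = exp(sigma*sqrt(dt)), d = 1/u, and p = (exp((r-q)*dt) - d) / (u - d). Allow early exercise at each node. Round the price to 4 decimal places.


Answer: Price = V(0,0) = 0.2298

Derivation:
dt = T/N = 0.250000
u = exp(sigma*sqrt(dt)) = 1.316531; d = 1/u = 0.759572
p = (exp((r-q)*dt) - d) / (u - d) = 0.445197
Discount per step: exp(-r*dt) = 0.992528
Stock lattice S(k, i) with i counting down-moves:
  k=0: S(0,0) = 0.9300
  k=1: S(1,0) = 1.2244; S(1,1) = 0.7064
  k=2: S(2,0) = 1.6119; S(2,1) = 0.9300; S(2,2) = 0.5366
  k=3: S(3,0) = 2.1221; S(3,1) = 1.2244; S(3,2) = 0.7064; S(3,3) = 0.4076
  k=4: S(4,0) = 2.7939; S(4,1) = 1.6119; S(4,2) = 0.9300; S(4,3) = 0.5366; S(4,4) = 0.3096
Terminal payoffs V(N, i) = max(S_T - K, 0):
  V(4,0) = 1.913874; V(4,1) = 0.731925; V(4,2) = 0.050000; V(4,3) = 0.000000; V(4,4) = 0.000000
Backward induction: V(k, i) = exp(-r*dt) * [p * V(k+1, i) + (1-p) * V(k+1, i+1)]; then take max(V_cont, immediate exercise) for American.
  V(3,0) = exp(-r*dt) * [p*1.913874 + (1-p)*0.731925] = 1.248724; exercise = 1.242149; V(3,0) = max -> 1.248724
  V(3,1) = exp(-r*dt) * [p*0.731925 + (1-p)*0.050000] = 0.350949; exercise = 0.344374; V(3,1) = max -> 0.350949
  V(3,2) = exp(-r*dt) * [p*0.050000 + (1-p)*0.000000] = 0.022094; exercise = 0.000000; V(3,2) = max -> 0.022094
  V(3,3) = exp(-r*dt) * [p*0.000000 + (1-p)*0.000000] = 0.000000; exercise = 0.000000; V(3,3) = max -> 0.000000
  V(2,0) = exp(-r*dt) * [p*1.248724 + (1-p)*0.350949] = 0.745027; exercise = 0.731925; V(2,0) = max -> 0.745027
  V(2,1) = exp(-r*dt) * [p*0.350949 + (1-p)*0.022094] = 0.167240; exercise = 0.050000; V(2,1) = max -> 0.167240
  V(2,2) = exp(-r*dt) * [p*0.022094 + (1-p)*0.000000] = 0.009762; exercise = 0.000000; V(2,2) = max -> 0.009762
  V(1,0) = exp(-r*dt) * [p*0.745027 + (1-p)*0.167240] = 0.421297; exercise = 0.344374; V(1,0) = max -> 0.421297
  V(1,1) = exp(-r*dt) * [p*0.167240 + (1-p)*0.009762] = 0.079274; exercise = 0.000000; V(1,1) = max -> 0.079274
  V(0,0) = exp(-r*dt) * [p*0.421297 + (1-p)*0.079274] = 0.229811; exercise = 0.050000; V(0,0) = max -> 0.229811


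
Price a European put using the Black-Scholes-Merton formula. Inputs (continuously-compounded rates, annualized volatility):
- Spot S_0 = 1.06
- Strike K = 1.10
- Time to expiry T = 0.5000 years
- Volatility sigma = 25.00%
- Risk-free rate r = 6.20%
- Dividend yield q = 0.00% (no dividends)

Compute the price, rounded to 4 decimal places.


d1 = (ln(S/K) + (r - q + 0.5*sigma^2) * T) / (sigma * sqrt(T)) = 0.05421375
d2 = d1 - sigma * sqrt(T) = -0.12256294
exp(-rT) = 0.96947557; exp(-qT) = 1.00000000
P = K * exp(-rT) * N(-d2) - S_0 * exp(-qT) * N(-d1)
N(-d1) = 0.47838243; N(-d2) = 0.54877340
P = 1.1000 * 0.96947557 * 0.54877340 - 1.0600 * 1.00000000 * 0.47838243 = 0.0781

Answer: Price = 0.0781


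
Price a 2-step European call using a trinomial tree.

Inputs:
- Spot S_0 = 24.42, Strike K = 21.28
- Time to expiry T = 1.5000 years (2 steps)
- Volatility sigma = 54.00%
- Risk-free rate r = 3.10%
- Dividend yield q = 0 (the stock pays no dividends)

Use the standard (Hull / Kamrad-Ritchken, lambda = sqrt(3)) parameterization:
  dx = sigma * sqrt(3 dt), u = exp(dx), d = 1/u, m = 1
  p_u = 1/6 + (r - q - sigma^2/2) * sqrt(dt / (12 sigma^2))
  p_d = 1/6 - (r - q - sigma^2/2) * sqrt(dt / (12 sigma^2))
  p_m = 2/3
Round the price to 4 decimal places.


dt = T/N = 0.750000; dx = sigma*sqrt(3*dt) = 0.810000
u = exp(dx) = 2.247908; d = 1/u = 0.444858
p_u = 0.113519, p_m = 0.666667, p_d = 0.219815
Discount per step: exp(-r*dt) = 0.977018
Stock lattice S(k, j) with j the centered position index:
  k=0: S(0,+0) = 24.4200
  k=1: S(1,-1) = 10.8634; S(1,+0) = 24.4200; S(1,+1) = 54.8939
  k=2: S(2,-2) = 4.8327; S(2,-1) = 10.8634; S(2,+0) = 24.4200; S(2,+1) = 54.8939; S(2,+2) = 123.3965
Terminal payoffs V(N, j) = max(S_T - K, 0):
  V(2,-2) = 0.000000; V(2,-1) = 0.000000; V(2,+0) = 3.140000; V(2,+1) = 33.613913; V(2,+2) = 102.116466
Backward induction: V(k, j) = exp(-r*dt) * [p_u * V(k+1, j+1) + p_m * V(k+1, j) + p_d * V(k+1, j-1)]
  V(1,-1) = exp(-r*dt) * [p_u*3.140000 + p_m*0.000000 + p_d*0.000000] = 0.348256
  V(1,+0) = exp(-r*dt) * [p_u*33.613913 + p_m*3.140000 + p_d*0.000000] = 5.773332
  V(1,+1) = exp(-r*dt) * [p_u*102.116466 + p_m*33.613913 + p_d*3.140000] = 33.894328
  V(0,+0) = exp(-r*dt) * [p_u*33.894328 + p_m*5.773332 + p_d*0.348256] = 7.594435

Answer: Price = V(0,0) = 7.5944


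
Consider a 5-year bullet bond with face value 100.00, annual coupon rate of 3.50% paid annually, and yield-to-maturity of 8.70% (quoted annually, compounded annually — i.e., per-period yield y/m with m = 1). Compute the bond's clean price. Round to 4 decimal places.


Answer: Price = 79.6154

Derivation:
Coupon per period c = face * coupon_rate / m = 3.500000
Periods per year m = 1; per-period yield y/m = 0.087000
Number of cashflows N = 5
Cashflows (t years, CF_t, discount factor 1/(1+y/m)^(m*t), PV):
  t = 1.0000: CF_t = 3.500000, DF = 0.919963, PV = 3.219871
  t = 2.0000: CF_t = 3.500000, DF = 0.846332, PV = 2.962163
  t = 3.0000: CF_t = 3.500000, DF = 0.778595, PV = 2.725081
  t = 4.0000: CF_t = 3.500000, DF = 0.716278, PV = 2.506974
  t = 5.0000: CF_t = 103.500000, DF = 0.658950, PV = 68.201296
Price P = sum_t PV_t = 79.615386


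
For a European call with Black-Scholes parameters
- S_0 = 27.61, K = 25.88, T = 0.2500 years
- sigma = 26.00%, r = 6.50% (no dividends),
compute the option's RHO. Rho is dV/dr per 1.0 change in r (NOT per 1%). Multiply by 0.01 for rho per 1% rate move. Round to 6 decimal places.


Answer: Rho = 4.529157

Derivation:
d1 = 0.6877504331; d2 = 0.5577504331
phi(d1) = 0.3149193003; exp(-qT) = 1.0000000000; exp(-rT) = 0.9838813190
N(d2) = 0.7114925930
Rho = K*T*exp(-rT)*N(d2) = 25.8800 * 0.2500 * 0.9838813190 * 0.7114925930 = 4.529157


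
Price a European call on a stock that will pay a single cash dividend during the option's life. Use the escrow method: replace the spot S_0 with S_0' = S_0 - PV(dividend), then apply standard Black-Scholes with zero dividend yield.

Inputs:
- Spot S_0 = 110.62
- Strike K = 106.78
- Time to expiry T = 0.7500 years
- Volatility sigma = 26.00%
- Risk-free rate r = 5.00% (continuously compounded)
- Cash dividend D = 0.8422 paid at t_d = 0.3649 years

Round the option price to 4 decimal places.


Answer: Price = 13.3986

Derivation:
PV(D) = D * exp(-r * t_d) = 0.8422 * 0.98192043 = 0.82697339
S_0' = S_0 - PV(D) = 110.6200 - 0.82697339 = 109.79302661
d1 = (ln(S_0'/K) + (r + sigma^2/2)*T) / (sigma*sqrt(T)) = 0.40270792
d2 = d1 - sigma*sqrt(T) = 0.17754131
exp(-rT) = 0.96319442
N(d1) = 0.65641844; N(d2) = 0.57045839
C = S_0' * N(d1) - K * exp(-rT) * N(d2) = 109.79302661 * 0.65641844 - 106.7800 * 0.96319442 * 0.57045839 = 13.3986
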